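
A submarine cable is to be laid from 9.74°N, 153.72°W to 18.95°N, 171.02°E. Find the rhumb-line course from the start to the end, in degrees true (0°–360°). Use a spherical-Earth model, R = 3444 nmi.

Meridional parts: M(φ₁)=+0.1708, M(φ₂)=+0.3369 → ΔM = +0.1661;  Δλ = -0.6154 rad
tan C = Δλ / ΔM = -3.7046 → C = 285.11°

285.1°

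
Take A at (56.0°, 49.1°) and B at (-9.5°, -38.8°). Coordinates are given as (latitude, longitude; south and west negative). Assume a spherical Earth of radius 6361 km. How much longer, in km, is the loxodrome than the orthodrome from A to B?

265 km

Great circle: cos σ = sin φ₁ sin φ₂ + cos φ₁ cos φ₂ cos Δλ,  σ = 1.6877 rad → d_gc = 10735.4 km
Rhumb line: Δψ = -1.3516, q = Δφ/Δψ = 0.8458, d_rh = R√(Δφ²+q²Δλ²) = 11000.2 km
Excess = 11000.2 − 10735.4 = 264.8 ≈ 265 km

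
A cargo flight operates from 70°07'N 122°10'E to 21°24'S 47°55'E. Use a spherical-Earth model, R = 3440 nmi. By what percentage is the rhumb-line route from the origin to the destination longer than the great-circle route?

2.2%

Great circle: σ = 1.8309 rad → d_gc = Rσ = 6298.3 nmi
Rhumb: Δφ = -1.5973, Δλ = -1.2959, Δψ = -2.1239, q = Δφ/Δψ = 0.7520 → d_rh = R√(Δφ²+q²Δλ²) = 6436.6 nmi
Excess = (6436.6 − 6298.3) / 6298.3 = 138.3 / 6298.3 = 2.20% ≈ 2.2%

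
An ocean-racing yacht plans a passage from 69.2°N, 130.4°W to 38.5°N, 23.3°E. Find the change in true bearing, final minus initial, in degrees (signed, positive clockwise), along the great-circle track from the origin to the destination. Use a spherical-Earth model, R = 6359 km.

+148.8°

Initial bearing θ₁ = atan2(sin Δλ cos φ₂, cos φ₁ sin φ₂ − sin φ₁ cos φ₂ cos Δλ) = 21.57°
Final bearing θ₂ = (initial bearing from the destination back to the start) + 180° = 170.40°
Δθ = θ₂ − θ₁ = +148.8°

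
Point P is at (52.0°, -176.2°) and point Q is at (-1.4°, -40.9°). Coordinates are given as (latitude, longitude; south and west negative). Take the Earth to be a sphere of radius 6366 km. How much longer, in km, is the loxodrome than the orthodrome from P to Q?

Great circle: cos σ = sin φ₁ sin φ₂ + cos φ₁ cos φ₂ cos Δλ,  σ = 2.0451 rad → d_gc = 13019.21 km
Rhumb line: Δψ = -1.0906, q = Δφ/Δψ = 0.8546, d_rh = R√(Δφ²+q²Δλ²) = 14150.72 km
Excess = 14150.72 − 13019.21 = 1131.51 ≈ 1132 km

1132 km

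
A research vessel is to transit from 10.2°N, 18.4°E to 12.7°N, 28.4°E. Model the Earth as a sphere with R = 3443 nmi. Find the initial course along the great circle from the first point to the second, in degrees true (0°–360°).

74.7°

N = sin Δλ·cos φ₂ = +0.1694;  D = cos φ₁ sin φ₂ − sin φ₁ cos φ₂ cos Δλ = +0.0462
initial course = atan2(N, D) = 74.73°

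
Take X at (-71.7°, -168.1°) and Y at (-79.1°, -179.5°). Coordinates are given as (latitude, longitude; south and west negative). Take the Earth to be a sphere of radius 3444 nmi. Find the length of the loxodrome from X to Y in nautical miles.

Δψ = ln[tan(π/4+φ₂/2)/tan(π/4+φ₁/2)] = -0.5237;  Δφ = -0.1292 rad,  Δλ = -0.1990 rad
q = Δφ/Δψ = 0.2466
d = R·√(Δφ² + q²Δλ²) = 3444·0.13816 = 476 nmi

476 nmi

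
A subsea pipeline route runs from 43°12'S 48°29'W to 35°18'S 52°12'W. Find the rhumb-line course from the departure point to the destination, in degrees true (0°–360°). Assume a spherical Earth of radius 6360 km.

Meridional parts: M(φ₁)=-0.8376, M(φ₂)=-0.6592 → ΔM = +0.1784;  Δλ = -0.0649 rad
tan C = Δλ / ΔM = -0.3636 → C = 340.02°

340.0°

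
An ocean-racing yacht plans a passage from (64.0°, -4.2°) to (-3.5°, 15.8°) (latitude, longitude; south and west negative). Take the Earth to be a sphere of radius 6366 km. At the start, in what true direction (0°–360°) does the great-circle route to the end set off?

θ = atan2( sin Δλ·cos φ₂ ,  cos φ₁ sin φ₂ − sin φ₁ cos φ₂ cos Δλ )
  = atan2(+0.3414, -0.8698) = 158.57°

158.6°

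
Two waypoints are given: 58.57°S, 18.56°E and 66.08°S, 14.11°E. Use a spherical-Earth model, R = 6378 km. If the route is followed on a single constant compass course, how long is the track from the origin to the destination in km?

867 km

Rhumb course C = atan2(Δλ, Δψ) with Δψ = ln[tan(π/4+φ₂/2)/tan(π/4+φ₁/2)] = -0.2839, Δλ = -0.0777 → C = 195.30°
d = R·|Δφ| / |cos C| = 6378·0.13107 / 0.96456 = 867 km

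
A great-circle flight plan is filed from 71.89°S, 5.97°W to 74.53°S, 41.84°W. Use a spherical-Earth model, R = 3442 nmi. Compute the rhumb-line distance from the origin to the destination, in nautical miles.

641 nmi

Rhumb course C = atan2(Δλ, Δψ) with Δψ = ln[tan(π/4+φ₂/2)/tan(π/4+φ₁/2)] = -0.1598, Δλ = -0.6260 → C = 255.68°
d = R·|Δφ| / |cos C| = 3442·0.04608 / 0.24737 = 641 nmi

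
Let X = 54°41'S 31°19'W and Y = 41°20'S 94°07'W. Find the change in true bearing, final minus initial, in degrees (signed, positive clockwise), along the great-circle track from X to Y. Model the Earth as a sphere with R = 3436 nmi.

At departure: θ₁ = atan2(sin Δλ cos φ₂, cos φ₁ sin φ₂ − sin φ₁ cos φ₂ cos Δλ) = 261.34°
At arrival: θ₂ = atan2(sin Δλ cos φ₁, −cos φ₂ sin φ₁ + sin φ₂ cos φ₁ cos Δλ) = 310.44°
Δθ = θ₂ − θ₁ = +49.1°

+49.1°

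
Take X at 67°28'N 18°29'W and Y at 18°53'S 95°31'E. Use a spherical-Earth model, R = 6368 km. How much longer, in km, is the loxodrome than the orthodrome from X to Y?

765 km

Great circle: cos σ = sin φ₁ sin φ₂ + cos φ₁ cos φ₂ cos Δλ,  σ = 2.0336 rad → d_gc = 12949.7 km
Rhumb line: Δψ = -1.9491, q = Δφ/Δψ = 0.7732, d_rh = R√(Δφ²+q²Δλ²) = 13714.5 km
Excess = 13714.5 − 12949.7 = 764.8 ≈ 765 km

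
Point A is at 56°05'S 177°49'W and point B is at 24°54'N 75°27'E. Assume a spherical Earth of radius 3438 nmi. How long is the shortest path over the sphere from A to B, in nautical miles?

7181 nmi

Haversine: a = sin²(Δφ/2)+cos φ₁ cos φ₂ sin²(Δλ/2) = 0.74756;  σ = 2·atan2(√a,√(1−a))
σ = 119.677° → d = Rσ = 3438·2.08877 = 7181 nmi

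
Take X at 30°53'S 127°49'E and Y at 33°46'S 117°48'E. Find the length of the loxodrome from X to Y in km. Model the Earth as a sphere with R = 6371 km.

994 km

Rhumb course C = atan2(Δλ, Δψ) with Δψ = ln[tan(π/4+φ₂/2)/tan(π/4+φ₁/2)] = -0.0596, Δλ = -0.1748 → C = 251.19°
d = R·|Δφ| / |cos C| = 6371·0.05032 / 0.32250 = 994 km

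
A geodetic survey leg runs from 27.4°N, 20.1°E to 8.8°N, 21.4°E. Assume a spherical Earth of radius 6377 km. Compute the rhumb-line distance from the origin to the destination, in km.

2075 km

Δψ = ln[tan(π/4+φ₂/2)/tan(π/4+φ₁/2)] = -0.3434;  Δφ = -0.3246 rad,  Δλ = +0.0227 rad
q = Δφ/Δψ = 0.9454
d = R·√(Δφ² + q²Δλ²) = 6377·0.32534 = 2075 km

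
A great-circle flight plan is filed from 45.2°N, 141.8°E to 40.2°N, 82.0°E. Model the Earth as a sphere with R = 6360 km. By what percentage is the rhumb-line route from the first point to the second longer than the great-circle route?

2.3%

Great circle: σ = 0.7543 rad → d_gc = Rσ = 4797.6 km
Rhumb: Δφ = -0.0873, Δλ = -1.0437, Δψ = -0.1188, q = Δφ/Δψ = 0.7343 → d_rh = R√(Δφ²+q²Δλ²) = 4905.7 km
Excess = (4905.7 − 4797.6) / 4797.6 = 108.1 / 4797.6 = 2.253% ≈ 2.3%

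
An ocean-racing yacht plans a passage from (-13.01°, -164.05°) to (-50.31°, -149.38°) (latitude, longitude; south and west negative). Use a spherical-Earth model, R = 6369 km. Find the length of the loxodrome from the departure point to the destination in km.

Δψ = ln[tan(π/4+φ₂/2)/tan(π/4+φ₁/2)] = -0.7901;  Δφ = -0.6510 rad,  Δλ = +0.2560 rad
q = Δφ/Δψ = 0.8240
d = R·√(Δφ² + q²Δλ²) = 6369·0.68434 = 4359 km

4359 km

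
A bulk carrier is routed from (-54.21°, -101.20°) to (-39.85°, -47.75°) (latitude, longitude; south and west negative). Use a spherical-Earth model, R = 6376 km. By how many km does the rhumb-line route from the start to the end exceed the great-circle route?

87 km

Great circle: cos σ = sin φ₁ sin φ₂ + cos φ₁ cos φ₂ cos Δλ,  σ = 0.6646 rad → d_gc = 4237.6 km
Rhumb line: Δψ = +0.3709, q = Δφ/Δψ = 0.6757, d_rh = R√(Δφ²+q²Δλ²) = 4325.0 km
Excess = 4325.0 − 4237.6 = 87.4 ≈ 87 km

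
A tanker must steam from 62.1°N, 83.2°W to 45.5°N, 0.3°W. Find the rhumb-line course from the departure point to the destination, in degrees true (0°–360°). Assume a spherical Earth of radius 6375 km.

Δψ = ln[tan(π/4+φ₂/2)/tan(π/4+φ₁/2)] = -0.4989
Δλ = +1.4469 rad (taken the short way round)
course = atan2(Δλ, Δψ) = 109.03°

109.0°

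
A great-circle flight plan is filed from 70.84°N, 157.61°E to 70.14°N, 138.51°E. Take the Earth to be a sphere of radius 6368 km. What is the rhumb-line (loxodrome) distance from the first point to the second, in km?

713 km

Δψ = ln[tan(π/4+φ₂/2)/tan(π/4+φ₁/2)] = -0.0366;  Δφ = -0.0122 rad,  Δλ = -0.3334 rad
q = Δφ/Δψ = 0.3339
d = R·√(Δφ² + q²Δλ²) = 6368·0.11199 = 713 km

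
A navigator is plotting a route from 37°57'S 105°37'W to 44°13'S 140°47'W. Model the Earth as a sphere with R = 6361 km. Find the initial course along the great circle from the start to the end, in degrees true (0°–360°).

N = sin Δλ·cos φ₂ = -0.4128;  D = cos φ₁ sin φ₂ − sin φ₁ cos φ₂ cos Δλ = -0.1896
initial course = atan2(N, D) = 245.33°

245.3°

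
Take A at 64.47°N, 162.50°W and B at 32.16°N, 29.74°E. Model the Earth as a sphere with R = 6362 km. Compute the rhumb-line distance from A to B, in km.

12318 km

Rhumb course C = atan2(Δλ, Δψ) with Δψ = ln[tan(π/4+φ₂/2)/tan(π/4+φ₁/2)] = -0.8915, Δλ = -2.9280 → C = 253.07°
d = R·|Δφ| / |cos C| = 6362·0.56392 / 0.29126 = 12318 km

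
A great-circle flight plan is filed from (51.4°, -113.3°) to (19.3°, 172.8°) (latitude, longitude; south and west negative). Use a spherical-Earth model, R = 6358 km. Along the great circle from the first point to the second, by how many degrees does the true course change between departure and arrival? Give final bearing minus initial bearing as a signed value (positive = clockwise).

Initial bearing θ₁ = atan2(sin Δλ cos φ₂, cos φ₁ sin φ₂ − sin φ₁ cos φ₂ cos Δλ) = 270.10°
Final bearing θ₂ = (initial bearing from the destination back to the start) + 180° = 221.38°
Δθ = θ₂ − θ₁ = -48.7°

-48.7°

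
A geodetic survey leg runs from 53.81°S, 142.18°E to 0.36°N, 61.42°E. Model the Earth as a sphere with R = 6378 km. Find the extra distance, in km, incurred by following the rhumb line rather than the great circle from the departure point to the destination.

222 km

Great circle: cos σ = sin φ₁ sin φ₂ + cos φ₁ cos φ₂ cos Δλ,  σ = 1.4809 rad → d_gc = 9445.4 km
Rhumb line: Δψ = +1.1248, q = Δφ/Δψ = 0.8405, d_rh = R√(Δφ²+q²Δλ²) = 9667.4 km
Excess = 9667.4 − 9445.4 = 222.0 ≈ 222 km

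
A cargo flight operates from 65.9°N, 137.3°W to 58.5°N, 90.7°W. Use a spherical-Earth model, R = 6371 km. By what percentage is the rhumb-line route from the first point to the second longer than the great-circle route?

Great circle: σ = 0.3900 rad → d_gc = Rσ = 2484.7 km
Rhumb: Δφ = -0.1292, Δλ = +0.8133, Δψ = -0.2785, q = Δφ/Δψ = 0.4637 → d_rh = R√(Δφ²+q²Δλ²) = 2539.8 km
Excess = (2539.8 − 2484.7) / 2484.7 = 55.1 / 2484.7 = 2.22% ≈ 2.2%

2.2%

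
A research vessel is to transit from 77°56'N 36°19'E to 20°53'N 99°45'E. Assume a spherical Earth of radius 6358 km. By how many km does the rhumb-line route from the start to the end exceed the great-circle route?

233 km

Great circle: cos σ = sin φ₁ sin φ₂ + cos φ₁ cos φ₂ cos Δλ,  σ = 1.1197 rad → d_gc = 7119.12 km
Rhumb line: Δψ = -1.8744, q = Δφ/Δψ = 0.5312, d_rh = R√(Δφ²+q²Δλ²) = 7352.57 km
Excess = 7352.57 − 7119.12 = 233.45 ≈ 233 km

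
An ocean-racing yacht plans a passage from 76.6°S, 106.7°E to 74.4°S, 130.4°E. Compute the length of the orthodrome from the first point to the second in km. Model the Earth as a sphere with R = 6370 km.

698 km

Haversine: a = sin²(Δφ/2)+cos φ₁ cos φ₂ sin²(Δλ/2) = 0.00300;  σ = 2·atan2(√a,√(1−a))
σ = 6.276° → d = Rσ = 6370·0.10954 = 698 km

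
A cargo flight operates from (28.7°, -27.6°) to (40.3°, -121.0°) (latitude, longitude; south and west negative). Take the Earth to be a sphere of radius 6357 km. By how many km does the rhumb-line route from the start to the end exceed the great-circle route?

Great circle: cos σ = sin φ₁ sin φ₂ + cos φ₁ cos φ₂ cos Δλ,  σ = 1.2964 rad → d_gc = 8241.5 km
Rhumb line: Δψ = +0.2465, q = Δφ/Δψ = 0.8214, d_rh = R√(Δφ²+q²Δλ²) = 8608.5 km
Excess = 8608.5 − 8241.5 = 367.0 ≈ 367 km

367 km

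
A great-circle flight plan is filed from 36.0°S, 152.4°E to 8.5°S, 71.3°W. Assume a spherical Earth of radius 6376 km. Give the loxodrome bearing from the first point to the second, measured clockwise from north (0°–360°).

Δψ = ln[tan(π/4+φ₂/2)/tan(π/4+φ₁/2)] = +0.5254
Δλ = +2.3789 rad (taken the short way round)
course = atan2(Δλ, Δψ) = 77.55°

77.5°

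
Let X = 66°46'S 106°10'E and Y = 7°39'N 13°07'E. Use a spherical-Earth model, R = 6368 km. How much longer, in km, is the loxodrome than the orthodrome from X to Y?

471 km

Great circle: cos σ = sin φ₁ sin φ₂ + cos φ₁ cos φ₂ cos Δλ,  σ = 1.7144 rad → d_gc = 10917.4 km
Rhumb line: Δψ = +1.7159, q = Δφ/Δψ = 0.7569, d_rh = R√(Δφ²+q²Δλ²) = 11388.0 km
Excess = 11388.0 − 10917.4 = 470.6 ≈ 471 km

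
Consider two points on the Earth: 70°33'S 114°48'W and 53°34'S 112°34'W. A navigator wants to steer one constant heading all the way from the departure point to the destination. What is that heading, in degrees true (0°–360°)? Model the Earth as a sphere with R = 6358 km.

Meridional parts: M(φ₁)=-1.7639, M(φ₂)=-1.1114 → ΔM = +0.6525;  Δλ = +0.0390 rad
tan C = Δλ / ΔM = +0.0597 → C = 3.42°

3.4°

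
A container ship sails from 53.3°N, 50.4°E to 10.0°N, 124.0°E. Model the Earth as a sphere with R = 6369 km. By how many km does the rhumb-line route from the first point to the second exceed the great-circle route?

191 km

Great circle: cos σ = sin φ₁ sin φ₂ + cos φ₁ cos φ₂ cos Δλ,  σ = 1.2604 rad → d_gc = 8027.7 km
Rhumb line: Δψ = -0.9281, q = Δφ/Δψ = 0.8142, d_rh = R√(Δφ²+q²Δλ²) = 8218.5 km
Excess = 8218.5 − 8027.7 = 190.8 ≈ 191 km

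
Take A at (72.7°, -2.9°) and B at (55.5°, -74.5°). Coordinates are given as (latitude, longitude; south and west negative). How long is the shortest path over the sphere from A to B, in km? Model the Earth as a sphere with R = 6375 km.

Haversine: a = sin²(Δφ/2)+cos φ₁ cos φ₂ sin²(Δλ/2) = 0.08000;  σ = 2·atan2(√a,√(1−a))
σ = 32.859° → d = Rσ = 6375·0.57350 = 3656 km

3656 km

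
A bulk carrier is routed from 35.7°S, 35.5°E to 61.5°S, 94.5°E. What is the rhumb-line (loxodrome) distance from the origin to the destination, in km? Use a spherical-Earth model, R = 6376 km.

Δψ = ln[tan(π/4+φ₂/2)/tan(π/4+φ₁/2)] = -0.7027;  Δφ = -0.4503 rad,  Δλ = +1.0297 rad
q = Δφ/Δψ = 0.6408
d = R·√(Δφ² + q²Δλ²) = 6376·0.79884 = 5093 km

5093 km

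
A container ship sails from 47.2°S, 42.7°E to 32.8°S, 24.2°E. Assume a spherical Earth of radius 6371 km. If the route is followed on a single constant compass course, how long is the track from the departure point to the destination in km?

Δψ = ln[tan(π/4+φ₂/2)/tan(π/4+φ₁/2)] = +0.3302;  Δφ = +0.2513 rad,  Δλ = -0.3229 rad
q = Δφ/Δψ = 0.7612
d = R·√(Δφ² + q²Δλ²) = 6371·0.35152 = 2240 km

2240 km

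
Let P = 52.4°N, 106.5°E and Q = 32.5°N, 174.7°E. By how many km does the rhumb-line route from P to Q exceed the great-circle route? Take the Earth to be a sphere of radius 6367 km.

Great circle: cos σ = sin φ₁ sin φ₂ + cos φ₁ cos φ₂ cos Δλ,  σ = 0.9061 rad → d_gc = 5769.31 km
Rhumb line: Δψ = -0.4772, q = Δφ/Δψ = 0.7278, d_rh = R√(Δφ²+q²Δλ²) = 5942.79 km
Excess = 5942.79 − 5769.31 = 173.48 ≈ 173 km

173 km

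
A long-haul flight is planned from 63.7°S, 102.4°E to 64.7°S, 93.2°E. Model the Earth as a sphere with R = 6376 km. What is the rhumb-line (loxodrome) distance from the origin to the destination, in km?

Rhumb course C = atan2(Δλ, Δψ) with Δψ = ln[tan(π/4+φ₂/2)/tan(π/4+φ₁/2)] = -0.0401, Δλ = -0.1606 → C = 255.98°
d = R·|Δφ| / |cos C| = 6376·0.01745 / 0.24233 = 459 km

459 km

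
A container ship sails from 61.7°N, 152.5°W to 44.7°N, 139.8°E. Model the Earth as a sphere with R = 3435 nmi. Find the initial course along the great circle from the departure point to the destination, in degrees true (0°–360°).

278.3°

θ = atan2( sin Δλ·cos φ₂ ,  cos φ₁ sin φ₂ − sin φ₁ cos φ₂ cos Δλ )
  = atan2(-0.6576, +0.0960) = 278.30°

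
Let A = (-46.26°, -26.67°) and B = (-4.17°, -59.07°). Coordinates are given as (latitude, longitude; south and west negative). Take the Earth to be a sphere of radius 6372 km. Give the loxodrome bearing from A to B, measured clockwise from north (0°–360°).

326.1°

Δψ = ln[tan(π/4+φ₂/2)/tan(π/4+φ₁/2)] = +0.8400
Δλ = -0.5655 rad (taken the short way round)
course = atan2(Δλ, Δψ) = 326.05°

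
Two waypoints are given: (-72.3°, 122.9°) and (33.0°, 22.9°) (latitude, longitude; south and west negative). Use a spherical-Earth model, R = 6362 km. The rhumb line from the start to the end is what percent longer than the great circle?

3.7%

Great circle: σ = 2.1690 rad → d_gc = Rσ = 13799.0 km
Rhumb: Δφ = +1.8378, Δλ = -1.7453, Δψ = +2.4705, q = Δφ/Δψ = 0.7439 → d_rh = R√(Δφ²+q²Δλ²) = 14315.7 km
Excess = (14315.7 − 13799.0) / 13799.0 = 516.7 / 13799.0 = 3.74% ≈ 3.7%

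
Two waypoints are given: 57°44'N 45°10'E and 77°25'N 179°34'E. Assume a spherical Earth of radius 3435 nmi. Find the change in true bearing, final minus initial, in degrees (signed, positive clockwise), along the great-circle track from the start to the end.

+131.7°

At departure: θ₁ = atan2(sin Δλ cos φ₂, cos φ₁ sin φ₂ − sin φ₁ cos φ₂ cos Δλ) = 13.47°
At arrival: θ₂ = atan2(sin Δλ cos φ₁, −cos φ₂ sin φ₁ + sin φ₂ cos φ₁ cos Δλ) = 145.20°
Δθ = θ₂ − θ₁ = +131.7°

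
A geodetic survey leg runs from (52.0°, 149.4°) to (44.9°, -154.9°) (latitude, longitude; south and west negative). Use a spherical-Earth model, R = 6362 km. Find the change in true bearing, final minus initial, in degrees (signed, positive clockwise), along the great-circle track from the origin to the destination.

+43.2°

At departure: θ₁ = atan2(sin Δλ cos φ₂, cos φ₁ sin φ₂ − sin φ₁ cos φ₂ cos Δλ) = 78.41°
At arrival: θ₂ = atan2(sin Δλ cos φ₁, −cos φ₂ sin φ₁ + sin φ₂ cos φ₁ cos Δλ) = 121.63°
Δθ = θ₂ − θ₁ = +43.2°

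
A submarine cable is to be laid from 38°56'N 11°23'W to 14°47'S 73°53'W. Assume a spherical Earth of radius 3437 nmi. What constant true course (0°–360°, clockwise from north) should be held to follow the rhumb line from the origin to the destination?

Meridional parts: M(φ₁)=+0.7388, M(φ₂)=-0.2609 → ΔM = -0.9997;  Δλ = -1.0908 rad
tan C = Δλ / ΔM = +1.0911 → C = 227.50°

227.5°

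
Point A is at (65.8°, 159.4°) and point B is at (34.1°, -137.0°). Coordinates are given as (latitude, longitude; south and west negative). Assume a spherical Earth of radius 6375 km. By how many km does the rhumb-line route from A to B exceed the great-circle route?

178 km

Great circle: cos σ = sin φ₁ sin φ₂ + cos φ₁ cos φ₂ cos Δλ,  σ = 0.8469 rad → d_gc = 5399.1 km
Rhumb line: Δψ = -0.9062, q = Δφ/Δψ = 0.6105, d_rh = R√(Δφ²+q²Δλ²) = 5577.2 km
Excess = 5577.2 − 5399.1 = 178.1 ≈ 178 km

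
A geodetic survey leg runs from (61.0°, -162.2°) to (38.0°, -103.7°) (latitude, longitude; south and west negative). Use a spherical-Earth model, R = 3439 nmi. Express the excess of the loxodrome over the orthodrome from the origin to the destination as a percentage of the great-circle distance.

2.7%

Great circle: σ = 0.7406 rad → d_gc = Rσ = 2546.8 nmi
Rhumb: Δφ = -0.4014, Δλ = +1.0210, Δψ = -0.6344, q = Δφ/Δψ = 0.6327 → d_rh = R√(Δφ²+q²Δλ²) = 2615.7 nmi
Excess = (2615.7 − 2546.8) / 2546.8 = 68.9 / 2546.8 = 2.71% ≈ 2.7%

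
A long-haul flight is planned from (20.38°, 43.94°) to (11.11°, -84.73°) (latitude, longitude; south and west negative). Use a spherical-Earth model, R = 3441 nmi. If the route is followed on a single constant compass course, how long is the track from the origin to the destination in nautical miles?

7449 nmi

Δψ = ln[tan(π/4+φ₂/2)/tan(π/4+φ₁/2)] = -0.1683;  Δφ = -0.1618 rad,  Δλ = -2.2457 rad
q = Δφ/Δψ = 0.9613
d = R·√(Δφ² + q²Δλ²) = 3441·2.16477 = 7449 nmi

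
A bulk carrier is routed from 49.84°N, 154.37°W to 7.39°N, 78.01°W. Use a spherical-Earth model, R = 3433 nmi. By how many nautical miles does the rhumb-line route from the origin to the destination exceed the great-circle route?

99 nmi

Great circle: cos σ = sin φ₁ sin φ₂ + cos φ₁ cos φ₂ cos Δλ,  σ = 1.3190 rad → d_gc = 4528.2 nmi
Rhumb line: Δψ = -0.8770, q = Δφ/Δψ = 0.8448, d_rh = R√(Δφ²+q²Δλ²) = 4627.0 nmi
Excess = 4627.0 − 4528.2 = 98.8 ≈ 99 nmi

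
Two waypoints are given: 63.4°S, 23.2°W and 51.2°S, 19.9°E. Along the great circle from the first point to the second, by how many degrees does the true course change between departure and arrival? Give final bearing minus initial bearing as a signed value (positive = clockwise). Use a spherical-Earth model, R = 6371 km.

-37.0°

At departure: θ₁ = atan2(sin Δλ cos φ₂, cos φ₁ sin φ₂ − sin φ₁ cos φ₂ cos Δλ) = 82.00°
At arrival: θ₂ = atan2(sin Δλ cos φ₁, −cos φ₂ sin φ₁ + sin φ₂ cos φ₁ cos Δλ) = 45.04°
Δθ = θ₂ − θ₁ = -37.0°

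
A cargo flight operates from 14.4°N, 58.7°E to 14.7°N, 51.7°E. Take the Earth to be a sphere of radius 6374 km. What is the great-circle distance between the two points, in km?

Haversine: a = sin²(Δφ/2)+cos φ₁ cos φ₂ sin²(Δλ/2) = 0.00350;  σ = 2·atan2(√a,√(1−a))
σ = 6.782° → d = Rσ = 6374·0.11837 = 754 km

754 km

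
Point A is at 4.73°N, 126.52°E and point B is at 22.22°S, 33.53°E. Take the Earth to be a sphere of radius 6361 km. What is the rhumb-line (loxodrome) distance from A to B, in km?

10538 km

Δψ = ln[tan(π/4+φ₂/2)/tan(π/4+φ₁/2)] = -0.4806;  Δφ = -0.4704 rad,  Δλ = -1.6230 rad
q = Δφ/Δψ = 0.9788
d = R·√(Δφ² + q²Δλ²) = 6361·1.65672 = 10538 km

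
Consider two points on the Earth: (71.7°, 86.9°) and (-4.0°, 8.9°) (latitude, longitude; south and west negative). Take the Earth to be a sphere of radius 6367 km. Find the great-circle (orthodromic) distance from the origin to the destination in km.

10008 km

cos σ = sin φ₁ sin φ₂ + cos φ₁ cos φ₂ cos Δλ
      = sin(71.70°)sin(-4.00°) + cos(71.70°)cos(-4.00°)cos(-78.00°) = -0.0011
σ = 90.063° → d = Rσ = 6367·1.57190 = 10008 km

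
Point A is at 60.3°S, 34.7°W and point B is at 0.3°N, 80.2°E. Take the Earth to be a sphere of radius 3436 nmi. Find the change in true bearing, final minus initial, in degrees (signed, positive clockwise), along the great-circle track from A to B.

-84.4°

Initial bearing θ₁ = atan2(sin Δλ cos φ₂, cos φ₁ sin φ₂ − sin φ₁ cos φ₂ cos Δλ) = 111.82°
Final bearing θ₂ = (initial bearing from the destination back to the start) + 180° = 27.39°
Δθ = θ₂ − θ₁ = -84.4°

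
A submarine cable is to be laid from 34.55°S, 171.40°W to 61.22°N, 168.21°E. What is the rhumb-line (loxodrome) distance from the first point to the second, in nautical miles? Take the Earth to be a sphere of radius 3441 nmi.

5842 nmi

Δψ = ln[tan(π/4+φ₂/2)/tan(π/4+φ₁/2)] = +2.0036;  Δφ = +1.6715 rad,  Δλ = -0.3559 rad
q = Δφ/Δψ = 0.8342
d = R·√(Δφ² + q²Δλ²) = 3441·1.69766 = 5842 nmi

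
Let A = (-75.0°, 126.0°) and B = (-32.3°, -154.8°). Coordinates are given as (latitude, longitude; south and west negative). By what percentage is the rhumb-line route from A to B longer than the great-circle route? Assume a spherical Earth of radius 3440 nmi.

5.7%

Great circle: σ = 0.9799 rad → d_gc = Rσ = 3370.7 nmi
Rhumb: Δφ = +0.7453, Δλ = +1.3823, Δψ = +1.4314, q = Δφ/Δψ = 0.5207 → d_rh = R√(Δφ²+q²Δλ²) = 3564.0 nmi
Excess = (3564.0 − 3370.7) / 3370.7 = 193.3 / 3370.7 = 5.73% ≈ 5.7%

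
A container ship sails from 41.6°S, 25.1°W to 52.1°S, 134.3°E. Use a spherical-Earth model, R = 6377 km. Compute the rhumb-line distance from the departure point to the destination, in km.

12134 km

Δψ = ln[tan(π/4+φ₂/2)/tan(π/4+φ₁/2)] = -0.2692;  Δφ = -0.1833 rad,  Δλ = +2.7821 rad
q = Δφ/Δψ = 0.6808
d = R·√(Δφ² + q²Δλ²) = 6377·1.90276 = 12134 km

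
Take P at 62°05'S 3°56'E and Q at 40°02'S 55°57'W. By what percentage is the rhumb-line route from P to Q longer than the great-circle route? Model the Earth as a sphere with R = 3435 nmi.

3.0%

Great circle: σ = 0.7254 rad → d_gc = Rσ = 2491.7 nmi
Rhumb: Δφ = +0.3848, Δλ = -1.0452, Δψ = +0.6284, q = Δφ/Δψ = 0.6124 → d_rh = R√(Δφ²+q²Δλ²) = 2565.4 nmi
Excess = (2565.4 − 2491.7) / 2491.7 = 73.7 / 2491.7 = 2.96% ≈ 3.0%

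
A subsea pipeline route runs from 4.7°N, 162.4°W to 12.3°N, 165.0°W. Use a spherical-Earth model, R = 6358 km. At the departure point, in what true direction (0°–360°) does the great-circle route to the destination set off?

N = sin Δλ·cos φ₂ = -0.0443;  D = cos φ₁ sin φ₂ − sin φ₁ cos φ₂ cos Δλ = +0.1323
initial course = atan2(N, D) = 341.48°

341.5°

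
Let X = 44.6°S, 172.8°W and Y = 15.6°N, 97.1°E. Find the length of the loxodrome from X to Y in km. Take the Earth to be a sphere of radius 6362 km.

11342 km

Rhumb course C = atan2(Δλ, Δψ) with Δψ = ln[tan(π/4+φ₂/2)/tan(π/4+φ₁/2)] = +1.1472, Δλ = -1.5725 → C = 306.11°
d = R·|Δφ| / |cos C| = 6362·1.05069 / 0.58937 = 11342 km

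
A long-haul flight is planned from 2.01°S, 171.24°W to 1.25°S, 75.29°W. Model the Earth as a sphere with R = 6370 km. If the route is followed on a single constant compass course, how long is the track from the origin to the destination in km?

10663 km

Δψ = ln[tan(π/4+φ₂/2)/tan(π/4+φ₁/2)] = +0.0133;  Δφ = +0.0133 rad,  Δλ = +1.6746 rad
q = Δφ/Δψ = 0.9996
d = R·√(Δφ² + q²Δλ²) = 6370·1.67401 = 10663 km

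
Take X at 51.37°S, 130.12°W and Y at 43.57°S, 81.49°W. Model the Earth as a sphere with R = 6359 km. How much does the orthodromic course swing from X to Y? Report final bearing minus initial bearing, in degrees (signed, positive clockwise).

-36.9°

Initial bearing θ₁ = atan2(sin Δλ cos φ₂, cos φ₁ sin φ₂ − sin φ₁ cos φ₂ cos Δλ) = 95.90°
Final bearing θ₂ = (initial bearing from the destination back to the start) + 180° = 58.99°
Δθ = θ₂ − θ₁ = -36.9°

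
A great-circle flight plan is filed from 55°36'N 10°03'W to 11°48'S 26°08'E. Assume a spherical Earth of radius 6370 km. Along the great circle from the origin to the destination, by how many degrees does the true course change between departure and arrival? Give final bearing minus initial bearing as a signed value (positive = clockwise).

At departure: θ₁ = atan2(sin Δλ cos φ₂, cos φ₁ sin φ₂ − sin φ₁ cos φ₂ cos Δλ) = 143.02°
At arrival: θ₂ = atan2(sin Δλ cos φ₁, −cos φ₂ sin φ₁ + sin φ₂ cos φ₁ cos Δλ) = 159.68°
Δθ = θ₂ − θ₁ = +16.7°

+16.7°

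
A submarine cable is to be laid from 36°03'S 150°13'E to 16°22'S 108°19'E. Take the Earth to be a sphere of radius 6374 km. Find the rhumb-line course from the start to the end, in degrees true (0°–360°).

Meridional parts: M(φ₁)=-0.6754, M(φ₂)=-0.2896 → ΔM = +0.3857;  Δλ = -0.7313 rad
tan C = Δλ / ΔM = -1.8958 → C = 297.81°

297.8°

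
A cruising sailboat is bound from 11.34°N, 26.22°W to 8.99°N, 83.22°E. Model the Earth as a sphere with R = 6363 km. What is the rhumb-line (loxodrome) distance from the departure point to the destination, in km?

Δψ = ln[tan(π/4+φ₂/2)/tan(π/4+φ₁/2)] = -0.0417;  Δφ = -0.0410 rad,  Δλ = +1.9101 rad
q = Δφ/Δψ = 0.9842
d = R·√(Δφ² + q²Δλ²) = 6363·1.88041 = 11965 km

11965 km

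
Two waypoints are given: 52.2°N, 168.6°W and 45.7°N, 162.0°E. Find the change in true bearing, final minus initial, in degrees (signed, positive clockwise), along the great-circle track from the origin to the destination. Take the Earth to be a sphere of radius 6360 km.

-22.4°

At departure: θ₁ = atan2(sin Δλ cos φ₂, cos φ₁ sin φ₂ − sin φ₁ cos φ₂ cos Δλ) = 262.99°
At arrival: θ₂ = atan2(sin Δλ cos φ₁, −cos φ₂ sin φ₁ + sin φ₂ cos φ₁ cos Δλ) = 240.58°
Δθ = θ₂ − θ₁ = -22.4°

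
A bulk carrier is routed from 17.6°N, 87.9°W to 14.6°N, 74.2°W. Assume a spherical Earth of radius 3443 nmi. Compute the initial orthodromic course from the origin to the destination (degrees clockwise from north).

N = sin Δλ·cos φ₂ = +0.2292;  D = cos φ₁ sin φ₂ − sin φ₁ cos φ₂ cos Δλ = -0.0440
initial course = atan2(N, D) = 100.87°

100.9°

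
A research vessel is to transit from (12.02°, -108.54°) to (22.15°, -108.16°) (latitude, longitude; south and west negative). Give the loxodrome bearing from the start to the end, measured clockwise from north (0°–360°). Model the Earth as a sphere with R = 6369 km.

Meridional parts: M(φ₁)=+0.2113, M(φ₂)=+0.3966 → ΔM = +0.1853;  Δλ = +0.0066 rad
tan C = Δλ / ΔM = +0.0358 → C = 2.05°

2.1°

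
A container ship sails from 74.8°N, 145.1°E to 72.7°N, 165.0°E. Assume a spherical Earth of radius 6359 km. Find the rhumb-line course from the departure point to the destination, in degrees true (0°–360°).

Δψ = ln[tan(π/4+φ₂/2)/tan(π/4+φ₁/2)] = -0.1312
Δλ = +0.3473 rad (taken the short way round)
course = atan2(Δλ, Δψ) = 110.69°

110.7°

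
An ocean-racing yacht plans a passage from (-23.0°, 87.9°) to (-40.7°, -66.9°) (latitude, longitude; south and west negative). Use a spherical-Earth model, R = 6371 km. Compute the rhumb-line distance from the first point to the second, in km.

14650 km

Rhumb course C = atan2(Δλ, Δψ) with Δψ = ln[tan(π/4+φ₂/2)/tan(π/4+φ₁/2)] = -0.3663, Δλ = -2.7018 → C = 262.28°
d = R·|Δφ| / |cos C| = 6371·0.30892 / 0.13434 = 14650 km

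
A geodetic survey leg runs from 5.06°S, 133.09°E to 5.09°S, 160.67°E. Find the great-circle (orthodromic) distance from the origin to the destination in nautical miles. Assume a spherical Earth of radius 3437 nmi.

Haversine: a = sin²(Δφ/2)+cos φ₁ cos φ₂ sin²(Δλ/2) = 0.05637;  σ = 2·atan2(√a,√(1−a))
σ = 27.470° → d = Rσ = 3437·0.47944 = 1648 nmi

1648 nmi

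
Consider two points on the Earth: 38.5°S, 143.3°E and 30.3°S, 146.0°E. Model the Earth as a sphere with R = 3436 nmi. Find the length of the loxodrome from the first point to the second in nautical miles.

Rhumb course C = atan2(Δλ, Δψ) with Δψ = ln[tan(π/4+φ₂/2)/tan(π/4+φ₁/2)] = +0.1737, Δλ = +0.0471 → C = 15.18°
d = R·|Δφ| / |cos C| = 3436·0.14312 / 0.96513 = 510 nmi

510 nmi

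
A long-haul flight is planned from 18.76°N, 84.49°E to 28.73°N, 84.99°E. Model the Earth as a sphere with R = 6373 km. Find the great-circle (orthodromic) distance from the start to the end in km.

1110 km

Haversine: a = sin²(Δφ/2)+cos φ₁ cos φ₂ sin²(Δλ/2) = 0.00757;  σ = 2·atan2(√a,√(1−a))
σ = 9.980° → d = Rσ = 6373·0.17419 = 1110 km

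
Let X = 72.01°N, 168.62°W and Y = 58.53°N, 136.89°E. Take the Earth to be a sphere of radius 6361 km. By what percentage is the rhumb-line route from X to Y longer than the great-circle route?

3.2%

Great circle: σ = 0.4397 rad → d_gc = Rσ = 2797.1 km
Rhumb: Δφ = -0.2353, Δλ = -0.9510, Δψ = -0.5765, q = Δφ/Δψ = 0.4081 → d_rh = R√(Δφ²+q²Δλ²) = 2886.8 km
Excess = (2886.8 − 2797.1) / 2797.1 = 89.7 / 2797.1 = 3.21% ≈ 3.2%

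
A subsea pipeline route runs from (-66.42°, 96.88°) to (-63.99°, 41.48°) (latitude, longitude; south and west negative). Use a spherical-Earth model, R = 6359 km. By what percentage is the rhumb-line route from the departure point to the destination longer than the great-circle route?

3.3%

Great circle: σ = 0.3942 rad → d_gc = Rσ = 2506.9 km
Rhumb: Δφ = +0.0424, Δλ = -0.9669, Δψ = +0.1012, q = Δφ/Δψ = 0.4190 → d_rh = R√(Δφ²+q²Δλ²) = 2590.6 km
Excess = (2590.6 − 2506.9) / 2506.9 = 83.7 / 2506.9 = 3.34% ≈ 3.3%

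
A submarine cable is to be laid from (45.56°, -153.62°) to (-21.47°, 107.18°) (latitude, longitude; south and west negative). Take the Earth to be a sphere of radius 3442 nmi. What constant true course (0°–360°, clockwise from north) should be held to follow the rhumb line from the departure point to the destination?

233.5°

Δψ = ln[tan(π/4+φ₂/2)/tan(π/4+φ₁/2)] = -1.2791
Δλ = -1.7314 rad (taken the short way round)
course = atan2(Δλ, Δψ) = 233.54°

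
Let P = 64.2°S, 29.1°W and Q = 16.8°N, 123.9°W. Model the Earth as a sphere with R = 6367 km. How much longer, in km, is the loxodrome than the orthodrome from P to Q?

408 km

Great circle: cos σ = sin φ₁ sin φ₂ + cos φ₁ cos φ₂ cos Δλ,  σ = 1.8703 rad → d_gc = 11908.5 km
Rhumb line: Δψ = +1.7714, q = Δφ/Δψ = 0.7981, d_rh = R√(Δφ²+q²Δλ²) = 12316.9 km
Excess = 12316.9 − 11908.5 = 408.4 ≈ 408 km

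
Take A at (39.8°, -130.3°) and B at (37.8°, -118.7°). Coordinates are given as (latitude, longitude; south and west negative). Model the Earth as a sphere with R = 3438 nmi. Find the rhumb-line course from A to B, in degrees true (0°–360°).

102.5°

Meridional parts: M(φ₁)=+0.7584, M(φ₂)=+0.7136 → ΔM = -0.0448;  Δλ = +0.2025 rad
tan C = Δλ / ΔM = -4.5196 → C = 102.48°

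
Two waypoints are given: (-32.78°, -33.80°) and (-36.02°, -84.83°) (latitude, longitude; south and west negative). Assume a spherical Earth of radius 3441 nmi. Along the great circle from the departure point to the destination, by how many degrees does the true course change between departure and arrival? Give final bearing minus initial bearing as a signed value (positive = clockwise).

+30.2°

At departure: θ₁ = atan2(sin Δλ cos φ₂, cos φ₁ sin φ₂ − sin φ₁ cos φ₂ cos Δλ) = 250.80°
At arrival: θ₂ = atan2(sin Δλ cos φ₁, −cos φ₂ sin φ₁ + sin φ₂ cos φ₁ cos Δλ) = 280.99°
Δθ = θ₂ − θ₁ = +30.2°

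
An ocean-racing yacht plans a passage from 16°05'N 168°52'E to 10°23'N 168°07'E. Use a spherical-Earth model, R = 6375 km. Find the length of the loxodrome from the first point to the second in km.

Δψ = ln[tan(π/4+φ₂/2)/tan(π/4+φ₁/2)] = -0.1022;  Δφ = -0.0995 rad,  Δλ = -0.0131 rad
q = Δφ/Δψ = 0.9730
d = R·√(Δφ² + q²Δλ²) = 6375·0.10030 = 639 km

639 km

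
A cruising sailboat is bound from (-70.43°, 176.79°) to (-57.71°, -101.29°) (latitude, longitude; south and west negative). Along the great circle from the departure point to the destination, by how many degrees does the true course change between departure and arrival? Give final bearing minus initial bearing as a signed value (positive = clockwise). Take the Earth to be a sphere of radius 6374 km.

-76.3°

Initial bearing θ₁ = atan2(sin Δλ cos φ₂, cos φ₁ sin φ₂ − sin φ₁ cos φ₂ cos Δλ) = 111.88°
Final bearing θ₂ = (initial bearing from the destination back to the start) + 180° = 35.58°
Δθ = θ₂ − θ₁ = -76.3°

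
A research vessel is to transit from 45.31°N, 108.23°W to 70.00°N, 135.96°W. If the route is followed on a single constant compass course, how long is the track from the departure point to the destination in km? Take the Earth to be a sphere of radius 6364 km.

Δψ = ln[tan(π/4+φ₂/2)/tan(π/4+φ₁/2)] = +0.8464;  Δφ = +0.4309 rad,  Δλ = -0.4840 rad
q = Δφ/Δψ = 0.5091
d = R·√(Δφ² + q²Δλ²) = 6364·0.49640 = 3159 km

3159 km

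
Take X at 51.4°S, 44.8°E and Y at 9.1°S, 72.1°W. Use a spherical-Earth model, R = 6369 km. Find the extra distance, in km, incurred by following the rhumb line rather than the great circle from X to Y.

767 km

Great circle: cos σ = sin φ₁ sin φ₂ + cos φ₁ cos φ₂ cos Δλ,  σ = 1.7265 rad → d_gc = 10996.29 km
Rhumb line: Δψ = +0.8898, q = Δφ/Δψ = 0.8297, d_rh = R√(Δφ²+q²Δλ²) = 11762.80 km
Excess = 11762.80 − 10996.29 = 766.51 ≈ 767 km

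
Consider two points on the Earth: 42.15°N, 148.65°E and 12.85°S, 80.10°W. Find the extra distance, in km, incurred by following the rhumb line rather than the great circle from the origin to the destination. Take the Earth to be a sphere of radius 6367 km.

Great circle: cos σ = sin φ₁ sin φ₂ + cos φ₁ cos φ₂ cos Δλ,  σ = 2.2470 rad → d_gc = 14306.6 km
Rhumb line: Δψ = -1.0389, q = Δφ/Δψ = 0.9240, d_rh = R√(Δφ²+q²Δλ²) = 14798.0 km
Excess = 14798.0 − 14306.6 = 491.4 ≈ 491 km

491 km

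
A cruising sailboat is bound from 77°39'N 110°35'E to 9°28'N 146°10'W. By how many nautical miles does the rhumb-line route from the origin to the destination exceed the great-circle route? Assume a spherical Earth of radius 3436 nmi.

Great circle: cos σ = sin φ₁ sin φ₂ + cos φ₁ cos φ₂ cos Δλ,  σ = 1.4582 rad → d_gc = 5010.5 nmi
Rhumb line: Δψ = -2.0579, q = Δφ/Δψ = 0.5783, d_rh = R√(Δφ²+q²Δλ²) = 5435.1 nmi
Excess = 5435.1 − 5010.5 = 424.6 ≈ 425 nmi

425 nmi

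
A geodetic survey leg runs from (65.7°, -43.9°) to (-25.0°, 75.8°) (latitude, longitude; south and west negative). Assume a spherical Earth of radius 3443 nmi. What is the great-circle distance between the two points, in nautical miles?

7496 nmi

cos σ = sin φ₁ sin φ₂ + cos φ₁ cos φ₂ cos Δλ
      = sin(65.70°)sin(-25.00°) + cos(65.70°)cos(-25.00°)cos(119.70°) = -0.5700
σ = 124.748° → d = Rσ = 3443·2.17726 = 7496 nmi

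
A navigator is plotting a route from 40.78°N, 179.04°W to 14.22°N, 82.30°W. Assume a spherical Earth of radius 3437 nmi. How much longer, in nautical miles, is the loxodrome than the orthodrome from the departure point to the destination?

177 nmi

Great circle: cos σ = sin φ₁ sin φ₂ + cos φ₁ cos φ₂ cos Δλ,  σ = 1.4964 rad → d_gc = 5143.2 nmi
Rhumb line: Δψ = -0.5300, q = Δφ/Δψ = 0.8746, d_rh = R√(Δφ²+q²Δλ²) = 5319.8 nmi
Excess = 5319.8 − 5143.2 = 176.6 ≈ 177 nmi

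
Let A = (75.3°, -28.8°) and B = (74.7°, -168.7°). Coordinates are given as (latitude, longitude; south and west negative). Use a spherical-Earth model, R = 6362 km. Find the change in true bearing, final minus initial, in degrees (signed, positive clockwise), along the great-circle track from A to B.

At departure: θ₁ = atan2(sin Δλ cos φ₂, cos φ₁ sin φ₂ − sin φ₁ cos φ₂ cos Δλ) = 338.88°
At arrival: θ₂ = atan2(sin Δλ cos φ₁, −cos φ₂ sin φ₁ + sin φ₂ cos φ₁ cos Δλ) = 200.27°
Δθ = θ₂ − θ₁ = -138.6°

-138.6°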